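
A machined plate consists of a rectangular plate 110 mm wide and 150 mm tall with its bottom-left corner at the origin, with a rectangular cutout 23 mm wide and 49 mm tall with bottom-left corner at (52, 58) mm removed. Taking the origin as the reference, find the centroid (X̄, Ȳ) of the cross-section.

X̄ = 54.38 mm, Ȳ = 74.45 mm

plate: A = 110 × 150 = 16500.00, centroid at (55.00, 75.00).
hole: A = −(23 × 49) = -1127.00, centroid at (63.50, 82.50).
ΣA = 15373.00 mm²
ΣAX̄ = (16500.00)(55.00) + (-1127.00)(63.50) = 835935.50 mm³
ΣAȲ = (16500.00)(75.00) + (-1127.00)(82.50) = 1144522.50 mm³
X̄ = 835935.50 / 15373.00 = 54.38 mm
Ȳ = 1144522.50 / 15373.00 = 74.45 mm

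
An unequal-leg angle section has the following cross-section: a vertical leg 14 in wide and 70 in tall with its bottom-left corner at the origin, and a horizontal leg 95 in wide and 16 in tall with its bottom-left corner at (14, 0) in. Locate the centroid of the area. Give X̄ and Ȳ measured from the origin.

X̄ = 40.14 in, Ȳ = 18.58 in

Part | A | x̄ᵢ | ȳᵢ | A·x̄ᵢ | A·ȳᵢ
vertical leg | 980.00 | 7.00 | 35.00 | 6860.00 | 34300.00
horizontal leg | 1520.00 | 61.50 | 8.00 | 93480.00 | 12160.00
Σ | 2500.00 |  |  | 100340.00 | 46460.00
X̄ = 100340.00 / 2500.00 = 40.14 in
Ȳ = 46460.00 / 2500.00 = 18.58 in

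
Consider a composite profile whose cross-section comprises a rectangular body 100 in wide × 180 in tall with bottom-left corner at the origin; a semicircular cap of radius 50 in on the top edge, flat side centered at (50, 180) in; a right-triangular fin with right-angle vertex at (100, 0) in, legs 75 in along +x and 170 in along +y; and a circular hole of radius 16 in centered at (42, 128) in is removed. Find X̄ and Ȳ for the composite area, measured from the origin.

X̄ = 67.62 in, Ȳ = 97.04 in

rectangular body: A = 100 × 180 = 18000.00, centroid at (50.00, 90.00).
semicircular top: A = ½π·50² = 3926.99, centroid at (50.00, 201.22).
triangular fin: A = ½·75·170 = 6375.00, centroid at (125.00, 56.67).
hole: A = −π·16² = -804.25, centroid at (42.00, 128.00).
ΣA = 27497.74 in², ΣAX̄ = 1859446.14 in³, ΣAȲ = 2668497.97 in³.
X̄ = 1859446.14/27497.74 = 67.62 in; Ȳ = 2668497.97/27497.74 = 97.04 in.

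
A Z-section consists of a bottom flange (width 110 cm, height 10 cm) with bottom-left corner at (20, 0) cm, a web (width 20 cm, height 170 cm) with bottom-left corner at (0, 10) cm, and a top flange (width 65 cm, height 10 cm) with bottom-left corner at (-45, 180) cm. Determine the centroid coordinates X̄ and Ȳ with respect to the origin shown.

X̄ = 21.04 cm, Ȳ = 87.14 cm

Part | A | x̄ᵢ | ȳᵢ | A·x̄ᵢ | A·ȳᵢ
bottom flange | 1100.00 | 75.00 | 5.00 | 82500.00 | 5500.00
web | 3400.00 | 10.00 | 95.00 | 34000.00 | 323000.00
top flange | 650.00 | -12.50 | 185.00 | -8125.00 | 120250.00
Σ | 5150.00 |  |  | 108375.00 | 448750.00
X̄ = 108375.00 / 5150.00 = 21.04 cm
Ȳ = 448750.00 / 5150.00 = 87.14 cm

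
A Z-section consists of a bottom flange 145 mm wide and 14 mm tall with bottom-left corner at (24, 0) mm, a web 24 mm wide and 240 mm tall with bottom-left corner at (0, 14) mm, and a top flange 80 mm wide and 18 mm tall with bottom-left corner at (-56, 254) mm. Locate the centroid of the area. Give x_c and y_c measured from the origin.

x_c = 26.22 mm, y_c = 126.19 mm

Part | A | x̄ᵢ | ȳᵢ | A·x̄ᵢ | A·ȳᵢ
bottom flange | 2030.00 | 96.50 | 7.00 | 195895.00 | 14210.00
web | 5760.00 | 12.00 | 134.00 | 69120.00 | 771840.00
top flange | 1440.00 | -16.00 | 263.00 | -23040.00 | 378720.00
Σ | 9230.00 |  |  | 241975.00 | 1164770.00
x_c = 241975.00 / 9230.00 = 26.22 mm
y_c = 1164770.00 / 9230.00 = 126.19 mm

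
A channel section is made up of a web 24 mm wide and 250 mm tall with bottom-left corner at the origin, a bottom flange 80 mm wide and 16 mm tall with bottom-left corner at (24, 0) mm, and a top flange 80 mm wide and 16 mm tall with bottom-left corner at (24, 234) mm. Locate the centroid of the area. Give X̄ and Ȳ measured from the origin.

X̄ = 27.55 mm, Ȳ = 125.00 mm

Part | A | x̄ᵢ | ȳᵢ | A·x̄ᵢ | A·ȳᵢ
web | 6000.00 | 12.00 | 125.00 | 72000.00 | 750000.00
bottom flange | 1280.00 | 64.00 | 8.00 | 81920.00 | 10240.00
top flange | 1280.00 | 64.00 | 242.00 | 81920.00 | 309760.00
Σ | 8560.00 |  |  | 235840.00 | 1070000.00
X̄ = 235840.00 / 8560.00 = 27.55 mm
Ȳ = 1070000.00 / 8560.00 = 125.00 mm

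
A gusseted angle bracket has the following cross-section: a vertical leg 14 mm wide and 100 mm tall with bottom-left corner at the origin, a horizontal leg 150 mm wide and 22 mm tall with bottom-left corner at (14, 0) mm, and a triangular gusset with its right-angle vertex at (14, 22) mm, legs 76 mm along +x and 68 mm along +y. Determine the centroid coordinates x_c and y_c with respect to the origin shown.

Part | A | x̄ᵢ | ȳᵢ | A·x̄ᵢ | A·ȳᵢ
vertical leg | 1400.00 | 7.00 | 50.00 | 9800.00 | 70000.00
horizontal leg | 3300.00 | 89.00 | 11.00 | 293700.00 | 36300.00
gusset | 2584.00 | 39.33 | 44.67 | 101637.33 | 115418.67
Σ | 7284.00 |  |  | 405137.33 | 221718.67
x_c = 405137.33 / 7284.00 = 55.62 mm
y_c = 221718.67 / 7284.00 = 30.44 mm

x_c = 55.62 mm, y_c = 30.44 mm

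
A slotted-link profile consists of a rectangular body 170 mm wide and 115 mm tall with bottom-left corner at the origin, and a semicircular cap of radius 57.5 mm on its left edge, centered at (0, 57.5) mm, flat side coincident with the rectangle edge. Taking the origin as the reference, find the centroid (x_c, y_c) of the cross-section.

x_c = 62.04 mm, y_c = 57.50 mm

rectangular body: A = 170 × 115 = 19550.00, centroid at (85.00, 57.50).
semicircular end: A = ½π·57.5² = 5193.45, centroid at (-24.40, 57.50).
ΣA = 24743.45 mm², ΣAx_c = 1535010.42 mm³, ΣAy_c = 1422748.11 mm³.
x_c = 1535010.42/24743.45 = 62.04 mm; y_c = 1422748.11/24743.45 = 57.50 mm.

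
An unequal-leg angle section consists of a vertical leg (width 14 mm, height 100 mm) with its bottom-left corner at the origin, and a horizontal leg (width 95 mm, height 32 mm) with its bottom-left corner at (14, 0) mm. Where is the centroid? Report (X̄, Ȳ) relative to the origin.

Part | A | x̄ᵢ | ȳᵢ | A·x̄ᵢ | A·ȳᵢ
vertical leg | 1400.00 | 7.00 | 50.00 | 9800.00 | 70000.00
horizontal leg | 3040.00 | 61.50 | 16.00 | 186960.00 | 48640.00
Σ | 4440.00 |  |  | 196760.00 | 118640.00
X̄ = 196760.00 / 4440.00 = 44.32 mm
Ȳ = 118640.00 / 4440.00 = 26.72 mm

X̄ = 44.32 mm, Ȳ = 26.72 mm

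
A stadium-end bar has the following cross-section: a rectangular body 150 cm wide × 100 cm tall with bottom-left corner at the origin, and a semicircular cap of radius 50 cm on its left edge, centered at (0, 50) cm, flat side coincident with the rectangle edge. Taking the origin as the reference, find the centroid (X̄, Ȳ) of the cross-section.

X̄ = 55.04 cm, Ȳ = 50.00 cm

rectangular body: A = 150 × 100 = 15000.00, centroid at (75.00, 50.00).
semicircular end: A = ½π·50² = 3926.99, centroid at (-21.22, 50.00).
ΣA = 18926.99 cm², ΣAX̄ = 1041666.67 cm³, ΣAȲ = 946349.54 cm³.
X̄ = 1041666.67/18926.99 = 55.04 cm; Ȳ = 946349.54/18926.99 = 50.00 cm.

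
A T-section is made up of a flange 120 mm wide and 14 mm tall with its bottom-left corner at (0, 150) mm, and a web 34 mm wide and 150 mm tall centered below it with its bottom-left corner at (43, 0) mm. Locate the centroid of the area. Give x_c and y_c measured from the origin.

x_c = 60.00 mm, y_c = 95.32 mm

Part | A | x̄ᵢ | ȳᵢ | A·x̄ᵢ | A·ȳᵢ
web | 5100.00 | 60.00 | 75.00 | 306000.00 | 382500.00
flange | 1680.00 | 60.00 | 157.00 | 100800.00 | 263760.00
Σ | 6780.00 |  |  | 406800.00 | 646260.00
x_c = 406800.00 / 6780.00 = 60.00 mm
y_c = 646260.00 / 6780.00 = 95.32 mm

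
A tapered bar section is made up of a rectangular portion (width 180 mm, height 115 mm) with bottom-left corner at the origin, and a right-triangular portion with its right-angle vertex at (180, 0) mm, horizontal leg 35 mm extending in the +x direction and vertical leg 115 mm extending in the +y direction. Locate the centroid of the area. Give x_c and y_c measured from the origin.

rectangular portion: A = 180 × 115 = 20700.00, centroid at (90.00, 57.50).
triangular portion: A = ½·35·115 = 2012.50, centroid at (191.67, 38.33).
ΣA = 22712.50 mm², ΣAx_c = 2248729.17 mm³, ΣAy_c = 1267395.83 mm³.
x_c = 2248729.17/22712.50 = 99.01 mm; y_c = 1267395.83/22712.50 = 55.80 mm.

x_c = 99.01 mm, y_c = 55.80 mm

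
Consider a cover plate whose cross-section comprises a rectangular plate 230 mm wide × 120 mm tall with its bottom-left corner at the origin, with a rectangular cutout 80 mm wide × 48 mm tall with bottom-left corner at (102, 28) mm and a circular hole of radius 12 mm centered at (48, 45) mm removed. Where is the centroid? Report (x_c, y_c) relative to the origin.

Part | A | x̄ᵢ | ȳᵢ | A·x̄ᵢ | A·ȳᵢ
plate | 27600.00 | 115.00 | 60.00 | 3174000.00 | 1656000.00
hole 1 | -3840.00 | 142.00 | 52.00 | -545280.00 | -199680.00
hole 2 | -452.39 | 48.00 | 45.00 | -21714.69 | -20357.52
Σ | 23307.61 |  |  | 2607005.31 | 1435962.48
x_c = 2607005.31 / 23307.61 = 111.85 mm
y_c = 1435962.48 / 23307.61 = 61.61 mm

x_c = 111.85 mm, y_c = 61.61 mm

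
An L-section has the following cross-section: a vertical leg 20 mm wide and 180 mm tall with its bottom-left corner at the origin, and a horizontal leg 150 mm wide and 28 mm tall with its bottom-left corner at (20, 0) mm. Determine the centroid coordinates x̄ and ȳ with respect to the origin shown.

vertical leg: A = 20 × 180 = 3600.00, centroid at (10.00, 90.00).
horizontal leg: A = 150 × 28 = 4200.00, centroid at (95.00, 14.00).
ΣA = 7800.00 mm²
ΣAx̄ = (3600.00)(10.00) + (4200.00)(95.00) = 435000.00 mm³
ΣAȳ = (3600.00)(90.00) + (4200.00)(14.00) = 382800.00 mm³
x̄ = 435000.00 / 7800.00 = 55.77 mm
ȳ = 382800.00 / 7800.00 = 49.08 mm

x̄ = 55.77 mm, ȳ = 49.08 mm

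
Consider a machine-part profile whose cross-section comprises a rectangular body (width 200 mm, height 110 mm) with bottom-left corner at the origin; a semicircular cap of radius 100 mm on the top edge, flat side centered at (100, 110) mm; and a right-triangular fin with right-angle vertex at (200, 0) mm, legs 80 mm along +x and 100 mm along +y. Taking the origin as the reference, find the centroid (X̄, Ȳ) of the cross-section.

rectangular body: A = 200 × 110 = 22000.00, centroid at (100.00, 55.00).
semicircular top: A = ½π·100² = 15707.96, centroid at (100.00, 152.44).
triangular fin: A = ½·80·100 = 4000.00, centroid at (226.67, 33.33).
ΣA = 41707.96 mm², ΣAX̄ = 4677462.99 mm³, ΣAȲ = 3737875.96 mm³.
X̄ = 4677462.99/41707.96 = 112.15 mm; Ȳ = 3737875.96/41707.96 = 89.62 mm.

X̄ = 112.15 mm, Ȳ = 89.62 mm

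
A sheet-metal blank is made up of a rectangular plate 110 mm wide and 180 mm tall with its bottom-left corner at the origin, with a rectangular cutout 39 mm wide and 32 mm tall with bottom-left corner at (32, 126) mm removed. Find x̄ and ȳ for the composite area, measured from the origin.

x̄ = 55.24 mm, ȳ = 86.50 mm

Part | A | x̄ᵢ | ȳᵢ | A·x̄ᵢ | A·ȳᵢ
plate | 19800.00 | 55.00 | 90.00 | 1089000.00 | 1782000.00
hole | -1248.00 | 51.50 | 142.00 | -64272.00 | -177216.00
Σ | 18552.00 |  |  | 1024728.00 | 1604784.00
x̄ = 1024728.00 / 18552.00 = 55.24 mm
ȳ = 1604784.00 / 18552.00 = 86.50 mm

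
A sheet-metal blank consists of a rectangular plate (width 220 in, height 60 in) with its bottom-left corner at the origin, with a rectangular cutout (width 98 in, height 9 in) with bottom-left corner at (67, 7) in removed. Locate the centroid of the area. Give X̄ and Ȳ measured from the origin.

X̄ = 109.57 in, Ȳ = 31.32 in

Part | A | x̄ᵢ | ȳᵢ | A·x̄ᵢ | A·ȳᵢ
plate | 13200.00 | 110.00 | 30.00 | 1452000.00 | 396000.00
hole | -882.00 | 116.00 | 11.50 | -102312.00 | -10143.00
Σ | 12318.00 |  |  | 1349688.00 | 385857.00
X̄ = 1349688.00 / 12318.00 = 109.57 in
Ȳ = 385857.00 / 12318.00 = 31.32 in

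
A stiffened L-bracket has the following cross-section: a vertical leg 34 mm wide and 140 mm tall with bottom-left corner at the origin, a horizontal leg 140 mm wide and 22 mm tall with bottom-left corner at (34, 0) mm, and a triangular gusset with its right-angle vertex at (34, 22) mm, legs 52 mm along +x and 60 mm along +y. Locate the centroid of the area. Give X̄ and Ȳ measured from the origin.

X̄ = 51.20 mm, Ȳ = 46.02 mm

vertical leg: A = 34 × 140 = 4760.00, centroid at (17.00, 70.00).
horizontal leg: A = 140 × 22 = 3080.00, centroid at (104.00, 11.00).
gusset: A = ½·52·60 = 1560.00, centroid at (51.33, 42.00).
ΣA = 9400.00 mm²
ΣAX̄ = (4760.00)(17.00) + (3080.00)(104.00) + (1560.00)(51.33) = 481320.00 mm³
ΣAȲ = (4760.00)(70.00) + (3080.00)(11.00) + (1560.00)(42.00) = 432600.00 mm³
X̄ = 481320.00 / 9400.00 = 51.20 mm
Ȳ = 432600.00 / 9400.00 = 46.02 mm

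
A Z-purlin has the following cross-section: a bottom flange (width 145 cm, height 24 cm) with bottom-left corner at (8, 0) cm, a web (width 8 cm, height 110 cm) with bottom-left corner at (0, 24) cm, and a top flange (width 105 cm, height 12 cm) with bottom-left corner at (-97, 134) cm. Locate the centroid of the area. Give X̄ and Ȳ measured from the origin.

bottom flange: A = 145 × 24 = 3480.00, centroid at (80.50, 12.00).
web: A = 8 × 110 = 880.00, centroid at (4.00, 79.00).
top flange: A = 105 × 12 = 1260.00, centroid at (-44.50, 140.00).
ΣA = 5620.00 cm², ΣAX̄ = 227590.00 cm³, ΣAȲ = 287680.00 cm³.
X̄ = 227590.00/5620.00 = 40.50 cm; Ȳ = 287680.00/5620.00 = 51.19 cm.

X̄ = 40.50 cm, Ȳ = 51.19 cm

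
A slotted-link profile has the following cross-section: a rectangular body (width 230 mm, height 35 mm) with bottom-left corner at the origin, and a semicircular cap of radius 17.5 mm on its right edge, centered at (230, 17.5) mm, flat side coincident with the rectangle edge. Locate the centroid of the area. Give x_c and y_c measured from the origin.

x_c = 121.90 mm, y_c = 17.50 mm

rectangular body: A = 230 × 35 = 8050.00, centroid at (115.00, 17.50).
semicircular end: A = ½π·17.5² = 481.06, centroid at (237.43, 17.50).
ΣA = 8531.06 mm²
ΣAx_c = (8050.00)(115.00) + (481.06)(237.43) = 1039965.88 mm³
ΣAy_c = (8050.00)(17.50) + (481.06)(17.50) = 149293.49 mm³
x_c = 1039965.88 / 8531.06 = 121.90 mm
y_c = 149293.49 / 8531.06 = 17.50 mm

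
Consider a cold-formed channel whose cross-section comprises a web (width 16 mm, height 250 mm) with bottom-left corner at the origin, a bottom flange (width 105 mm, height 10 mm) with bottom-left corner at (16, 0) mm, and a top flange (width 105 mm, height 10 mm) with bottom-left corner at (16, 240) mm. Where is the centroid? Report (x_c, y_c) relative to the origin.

x_c = 28.83 mm, y_c = 125.00 mm

web: A = 16 × 250 = 4000.00, centroid at (8.00, 125.00).
bottom flange: A = 105 × 10 = 1050.00, centroid at (68.50, 5.00).
top flange: A = 105 × 10 = 1050.00, centroid at (68.50, 245.00).
ΣA = 6100.00 mm²
ΣAx_c = (4000.00)(8.00) + (1050.00)(68.50) + (1050.00)(68.50) = 175850.00 mm³
ΣAy_c = (4000.00)(125.00) + (1050.00)(5.00) + (1050.00)(245.00) = 762500.00 mm³
x_c = 175850.00 / 6100.00 = 28.83 mm
y_c = 762500.00 / 6100.00 = 125.00 mm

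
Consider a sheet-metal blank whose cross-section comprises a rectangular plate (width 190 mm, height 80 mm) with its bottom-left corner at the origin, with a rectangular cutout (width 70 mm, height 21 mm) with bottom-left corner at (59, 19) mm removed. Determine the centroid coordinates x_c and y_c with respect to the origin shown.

Part | A | x̄ᵢ | ȳᵢ | A·x̄ᵢ | A·ȳᵢ
plate | 15200.00 | 95.00 | 40.00 | 1444000.00 | 608000.00
hole | -1470.00 | 94.00 | 29.50 | -138180.00 | -43365.00
Σ | 13730.00 |  |  | 1305820.00 | 564635.00
x_c = 1305820.00 / 13730.00 = 95.11 mm
y_c = 564635.00 / 13730.00 = 41.12 mm

x_c = 95.11 mm, y_c = 41.12 mm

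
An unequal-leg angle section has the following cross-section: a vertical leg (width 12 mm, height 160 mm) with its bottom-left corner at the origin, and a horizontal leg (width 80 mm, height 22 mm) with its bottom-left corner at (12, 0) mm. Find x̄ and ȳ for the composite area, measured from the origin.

x̄ = 28.00 mm, ȳ = 47.00 mm

vertical leg: A = 12 × 160 = 1920.00, centroid at (6.00, 80.00).
horizontal leg: A = 80 × 22 = 1760.00, centroid at (52.00, 11.00).
ΣA = 3680.00 mm², ΣAx̄ = 103040.00 mm³, ΣAȳ = 172960.00 mm³.
x̄ = 103040.00/3680.00 = 28.00 mm; ȳ = 172960.00/3680.00 = 47.00 mm.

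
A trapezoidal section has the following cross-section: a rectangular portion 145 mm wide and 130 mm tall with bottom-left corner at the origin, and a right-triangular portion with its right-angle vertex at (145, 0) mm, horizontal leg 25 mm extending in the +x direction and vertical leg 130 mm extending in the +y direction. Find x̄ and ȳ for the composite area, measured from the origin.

x̄ = 78.92 mm, ȳ = 63.28 mm

Part | A | x̄ᵢ | ȳᵢ | A·x̄ᵢ | A·ȳᵢ
rectangular portion | 18850.00 | 72.50 | 65.00 | 1366625.00 | 1225250.00
triangular portion | 1625.00 | 153.33 | 43.33 | 249166.67 | 70416.67
Σ | 20475.00 |  |  | 1615791.67 | 1295666.67
x̄ = 1615791.67 / 20475.00 = 78.92 mm
ȳ = 1295666.67 / 20475.00 = 63.28 mm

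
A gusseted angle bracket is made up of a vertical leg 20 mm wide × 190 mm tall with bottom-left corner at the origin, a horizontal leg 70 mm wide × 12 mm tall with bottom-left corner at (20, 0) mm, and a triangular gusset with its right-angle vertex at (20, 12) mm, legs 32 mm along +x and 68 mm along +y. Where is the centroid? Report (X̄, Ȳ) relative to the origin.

X̄ = 20.52 mm, Ȳ = 70.49 mm

vertical leg: A = 20 × 190 = 3800.00, centroid at (10.00, 95.00).
horizontal leg: A = 70 × 12 = 840.00, centroid at (55.00, 6.00).
gusset: A = ½·32·68 = 1088.00, centroid at (30.67, 34.67).
ΣA = 5728.00 mm²
ΣAX̄ = (3800.00)(10.00) + (840.00)(55.00) + (1088.00)(30.67) = 117565.33 mm³
ΣAȲ = (3800.00)(95.00) + (840.00)(6.00) + (1088.00)(34.67) = 403757.33 mm³
X̄ = 117565.33 / 5728.00 = 20.52 mm
Ȳ = 403757.33 / 5728.00 = 70.49 mm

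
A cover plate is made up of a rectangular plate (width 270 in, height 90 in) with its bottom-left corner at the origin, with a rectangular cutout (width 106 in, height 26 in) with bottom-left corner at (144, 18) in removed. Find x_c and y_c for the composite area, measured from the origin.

x_c = 127.07 in, y_c = 46.79 in

plate: A = 270 × 90 = 24300.00, centroid at (135.00, 45.00).
hole: A = −(106 × 26) = -2756.00, centroid at (197.00, 31.00).
ΣA = 21544.00 in²
ΣAx_c = (24300.00)(135.00) + (-2756.00)(197.00) = 2737568.00 in³
ΣAy_c = (24300.00)(45.00) + (-2756.00)(31.00) = 1008064.00 in³
x_c = 2737568.00 / 21544.00 = 127.07 in
y_c = 1008064.00 / 21544.00 = 46.79 in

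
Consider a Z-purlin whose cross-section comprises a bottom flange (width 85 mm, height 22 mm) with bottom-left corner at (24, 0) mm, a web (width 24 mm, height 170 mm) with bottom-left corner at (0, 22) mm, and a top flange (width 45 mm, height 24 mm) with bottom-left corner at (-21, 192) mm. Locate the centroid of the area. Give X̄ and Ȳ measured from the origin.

bottom flange: A = 85 × 22 = 1870.00, centroid at (66.50, 11.00).
web: A = 24 × 170 = 4080.00, centroid at (12.00, 107.00).
top flange: A = 45 × 24 = 1080.00, centroid at (1.50, 204.00).
ΣA = 7030.00 mm²
ΣAX̄ = (1870.00)(66.50) + (4080.00)(12.00) + (1080.00)(1.50) = 174935.00 mm³
ΣAȲ = (1870.00)(11.00) + (4080.00)(107.00) + (1080.00)(204.00) = 677450.00 mm³
X̄ = 174935.00 / 7030.00 = 24.88 mm
Ȳ = 677450.00 / 7030.00 = 96.37 mm

X̄ = 24.88 mm, Ȳ = 96.37 mm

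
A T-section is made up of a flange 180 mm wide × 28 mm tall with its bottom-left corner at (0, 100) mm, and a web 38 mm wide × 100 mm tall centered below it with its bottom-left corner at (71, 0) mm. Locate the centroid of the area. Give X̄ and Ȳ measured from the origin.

X̄ = 90.00 mm, Ȳ = 86.49 mm

web: A = 38 × 100 = 3800.00, centroid at (90.00, 50.00).
flange: A = 180 × 28 = 5040.00, centroid at (90.00, 114.00).
ΣA = 8840.00 mm²
ΣAX̄ = (3800.00)(90.00) + (5040.00)(90.00) = 795600.00 mm³
ΣAȲ = (3800.00)(50.00) + (5040.00)(114.00) = 764560.00 mm³
X̄ = 795600.00 / 8840.00 = 90.00 mm
Ȳ = 764560.00 / 8840.00 = 86.49 mm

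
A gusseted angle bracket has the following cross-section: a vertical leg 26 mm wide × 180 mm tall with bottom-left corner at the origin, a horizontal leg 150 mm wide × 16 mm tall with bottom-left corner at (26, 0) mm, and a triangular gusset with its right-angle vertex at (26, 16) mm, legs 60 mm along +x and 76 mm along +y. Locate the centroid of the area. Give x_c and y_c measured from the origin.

x_c = 43.60 mm, y_c = 57.12 mm

Part | A | x̄ᵢ | ȳᵢ | A·x̄ᵢ | A·ȳᵢ
vertical leg | 4680.00 | 13.00 | 90.00 | 60840.00 | 421200.00
horizontal leg | 2400.00 | 101.00 | 8.00 | 242400.00 | 19200.00
gusset | 2280.00 | 46.00 | 41.33 | 104880.00 | 94240.00
Σ | 9360.00 |  |  | 408120.00 | 534640.00
x_c = 408120.00 / 9360.00 = 43.60 mm
y_c = 534640.00 / 9360.00 = 57.12 mm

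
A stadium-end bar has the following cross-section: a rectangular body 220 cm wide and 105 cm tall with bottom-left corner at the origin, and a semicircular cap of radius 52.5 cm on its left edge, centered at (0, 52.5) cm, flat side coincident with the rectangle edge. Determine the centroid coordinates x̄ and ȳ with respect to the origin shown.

Part | A | x̄ᵢ | ȳᵢ | A·x̄ᵢ | A·ȳᵢ
rectangular body | 23100.00 | 110.00 | 52.50 | 2541000.00 | 1212750.00
semicircular end | 4329.51 | -22.28 | 52.50 | -96468.75 | 227299.14
Σ | 27429.51 |  |  | 2444531.25 | 1440049.14
x̄ = 2444531.25 / 27429.51 = 89.12 cm
ȳ = 1440049.14 / 27429.51 = 52.50 cm

x̄ = 89.12 cm, ȳ = 52.50 cm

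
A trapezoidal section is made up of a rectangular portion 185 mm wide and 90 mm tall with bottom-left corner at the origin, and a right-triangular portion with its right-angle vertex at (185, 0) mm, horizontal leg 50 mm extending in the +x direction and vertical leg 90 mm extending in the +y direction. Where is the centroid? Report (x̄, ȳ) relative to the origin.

rectangular portion: A = 185 × 90 = 16650.00, centroid at (92.50, 45.00).
triangular portion: A = ½·50·90 = 2250.00, centroid at (201.67, 30.00).
ΣA = 18900.00 mm²
ΣAx̄ = (16650.00)(92.50) + (2250.00)(201.67) = 1993875.00 mm³
ΣAȳ = (16650.00)(45.00) + (2250.00)(30.00) = 816750.00 mm³
x̄ = 1993875.00 / 18900.00 = 105.50 mm
ȳ = 816750.00 / 18900.00 = 43.21 mm

x̄ = 105.50 mm, ȳ = 43.21 mm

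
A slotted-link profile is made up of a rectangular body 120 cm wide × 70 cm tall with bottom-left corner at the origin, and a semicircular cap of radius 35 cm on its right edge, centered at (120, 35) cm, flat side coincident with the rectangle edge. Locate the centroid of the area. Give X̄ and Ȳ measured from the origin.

X̄ = 73.95 cm, Ȳ = 35.00 cm

rectangular body: A = 120 × 70 = 8400.00, centroid at (60.00, 35.00).
semicircular end: A = ½π·35² = 1924.23, centroid at (134.85, 35.00).
ΣA = 10324.23 cm²
ΣAX̄ = (8400.00)(60.00) + (1924.23)(134.85) = 763490.39 cm³
ΣAȲ = (8400.00)(35.00) + (1924.23)(35.00) = 361347.89 cm³
X̄ = 763490.39 / 10324.23 = 73.95 cm
Ȳ = 361347.89 / 10324.23 = 35.00 cm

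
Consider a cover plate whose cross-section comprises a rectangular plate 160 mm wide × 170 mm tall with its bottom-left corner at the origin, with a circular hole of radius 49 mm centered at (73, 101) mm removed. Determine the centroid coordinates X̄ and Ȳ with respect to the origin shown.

Part | A | x̄ᵢ | ȳᵢ | A·x̄ᵢ | A·ȳᵢ
plate | 27200.00 | 80.00 | 85.00 | 2176000.00 | 2312000.00
hole | -7542.96 | 73.00 | 101.00 | -550636.37 | -761839.36
Σ | 19657.04 |  |  | 1625363.63 | 1550160.64
X̄ = 1625363.63 / 19657.04 = 82.69 mm
Ȳ = 1550160.64 / 19657.04 = 78.86 mm

X̄ = 82.69 mm, Ȳ = 78.86 mm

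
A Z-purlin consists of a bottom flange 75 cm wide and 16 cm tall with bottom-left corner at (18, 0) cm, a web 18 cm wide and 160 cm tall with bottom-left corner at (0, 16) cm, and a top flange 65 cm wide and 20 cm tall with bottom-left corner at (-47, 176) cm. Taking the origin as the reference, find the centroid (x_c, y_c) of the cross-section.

x_c = 13.69 cm, y_c = 98.12 cm

Part | A | x̄ᵢ | ȳᵢ | A·x̄ᵢ | A·ȳᵢ
bottom flange | 1200.00 | 55.50 | 8.00 | 66600.00 | 9600.00
web | 2880.00 | 9.00 | 96.00 | 25920.00 | 276480.00
top flange | 1300.00 | -14.50 | 186.00 | -18850.00 | 241800.00
Σ | 5380.00 |  |  | 73670.00 | 527880.00
x_c = 73670.00 / 5380.00 = 13.69 cm
y_c = 527880.00 / 5380.00 = 98.12 cm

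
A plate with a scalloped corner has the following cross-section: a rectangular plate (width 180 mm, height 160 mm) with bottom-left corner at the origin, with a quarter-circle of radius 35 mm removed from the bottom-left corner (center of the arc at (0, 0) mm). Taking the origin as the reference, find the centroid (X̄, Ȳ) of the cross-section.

plate: A = 180 × 160 = 28800.00, centroid at (90.00, 80.00).
removed quarter-circle: A = −¼π·35² = -962.11, centroid at (14.85, 14.85).
ΣA = 27837.89 mm², ΣAX̄ = 2577708.33 mm³, ΣAȲ = 2289708.33 mm³.
X̄ = 2577708.33/27837.89 = 92.60 mm; Ȳ = 2289708.33/27837.89 = 82.25 mm.

X̄ = 92.60 mm, Ȳ = 82.25 mm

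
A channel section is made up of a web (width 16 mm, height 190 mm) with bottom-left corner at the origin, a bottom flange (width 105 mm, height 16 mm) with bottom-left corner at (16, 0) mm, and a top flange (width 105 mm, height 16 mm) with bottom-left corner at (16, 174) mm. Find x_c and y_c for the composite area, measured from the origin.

web: A = 16 × 190 = 3040.00, centroid at (8.00, 95.00).
bottom flange: A = 105 × 16 = 1680.00, centroid at (68.50, 8.00).
top flange: A = 105 × 16 = 1680.00, centroid at (68.50, 182.00).
ΣA = 6400.00 mm², ΣAx_c = 254480.00 mm³, ΣAy_c = 608000.00 mm³.
x_c = 254480.00/6400.00 = 39.76 mm; y_c = 608000.00/6400.00 = 95.00 mm.

x_c = 39.76 mm, y_c = 95.00 mm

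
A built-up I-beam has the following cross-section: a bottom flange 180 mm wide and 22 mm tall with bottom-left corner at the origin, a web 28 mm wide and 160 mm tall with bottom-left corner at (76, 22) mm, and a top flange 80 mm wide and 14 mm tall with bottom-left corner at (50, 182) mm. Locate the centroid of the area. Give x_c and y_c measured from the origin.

x_c = 90.00 mm, y_c = 74.50 mm

bottom flange: A = 180 × 22 = 3960.00, centroid at (90.00, 11.00).
web: A = 28 × 160 = 4480.00, centroid at (90.00, 102.00).
top flange: A = 80 × 14 = 1120.00, centroid at (90.00, 189.00).
ΣA = 9560.00 mm², ΣAx_c = 860400.00 mm³, ΣAy_c = 712200.00 mm³.
x_c = 860400.00/9560.00 = 90.00 mm; y_c = 712200.00/9560.00 = 74.50 mm.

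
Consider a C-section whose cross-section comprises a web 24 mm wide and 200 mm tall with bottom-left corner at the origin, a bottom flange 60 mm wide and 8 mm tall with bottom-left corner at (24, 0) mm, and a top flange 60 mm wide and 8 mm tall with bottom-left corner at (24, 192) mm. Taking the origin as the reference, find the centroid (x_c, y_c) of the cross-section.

web: A = 24 × 200 = 4800.00, centroid at (12.00, 100.00).
bottom flange: A = 60 × 8 = 480.00, centroid at (54.00, 4.00).
top flange: A = 60 × 8 = 480.00, centroid at (54.00, 196.00).
ΣA = 5760.00 mm²
ΣAx_c = (4800.00)(12.00) + (480.00)(54.00) + (480.00)(54.00) = 109440.00 mm³
ΣAy_c = (4800.00)(100.00) + (480.00)(4.00) + (480.00)(196.00) = 576000.00 mm³
x_c = 109440.00 / 5760.00 = 19.00 mm
y_c = 576000.00 / 5760.00 = 100.00 mm

x_c = 19.00 mm, y_c = 100.00 mm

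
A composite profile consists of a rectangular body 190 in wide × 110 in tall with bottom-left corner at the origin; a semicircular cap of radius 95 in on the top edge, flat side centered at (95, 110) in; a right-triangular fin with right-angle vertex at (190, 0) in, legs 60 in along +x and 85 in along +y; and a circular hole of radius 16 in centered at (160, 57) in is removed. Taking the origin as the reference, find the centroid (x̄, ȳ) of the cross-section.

x̄ = 101.54 in, ȳ = 89.81 in

rectangular body: A = 190 × 110 = 20900.00, centroid at (95.00, 55.00).
semicircular top: A = ½π·95² = 14176.44, centroid at (95.00, 150.32).
triangular fin: A = ½·60·85 = 2550.00, centroid at (210.00, 28.33).
hole: A = −π·16² = -804.25, centroid at (160.00, 57.00).
ΣA = 36822.19 in²
ΣAx̄ = (20900.00)(95.00) + (14176.44)(95.00) + (2550.00)(210.00) + (-804.25)(160.00) = 3739081.87 in³
ΣAȳ = (20900.00)(55.00) + (14176.44)(150.32) + (2550.00)(28.33) + (-804.25)(57.00) = 3306899.27 in³
x̄ = 3739081.87 / 36822.19 = 101.54 in
ȳ = 3306899.27 / 36822.19 = 89.81 in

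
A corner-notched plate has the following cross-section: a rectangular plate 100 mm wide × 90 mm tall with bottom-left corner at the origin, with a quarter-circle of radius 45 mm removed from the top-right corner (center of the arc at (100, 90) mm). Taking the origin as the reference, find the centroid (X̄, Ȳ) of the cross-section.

plate: A = 100 × 90 = 9000.00, centroid at (50.00, 45.00).
removed quarter-circle: A = −¼π·45² = -1590.43, centroid at (80.90, 70.90).
ΣA = 7409.57 mm²
ΣAX̄ = (9000.00)(50.00) + (-1590.43)(80.90) = 321331.87 mm³
ΣAȲ = (9000.00)(45.00) + (-1590.43)(70.90) = 292236.18 mm³
X̄ = 321331.87 / 7409.57 = 43.37 mm
Ȳ = 292236.18 / 7409.57 = 39.44 mm

X̄ = 43.37 mm, Ȳ = 39.44 mm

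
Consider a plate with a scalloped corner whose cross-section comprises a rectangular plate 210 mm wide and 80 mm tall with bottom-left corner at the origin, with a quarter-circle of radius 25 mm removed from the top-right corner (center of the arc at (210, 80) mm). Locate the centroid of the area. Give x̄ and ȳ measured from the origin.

x̄ = 102.16 mm, ȳ = 39.12 mm

Part | A | x̄ᵢ | ȳᵢ | A·x̄ᵢ | A·ȳᵢ
plate | 16800.00 | 105.00 | 40.00 | 1764000.00 | 672000.00
removed quarter-circle | -490.87 | 199.39 | 69.39 | -97875.18 | -34061.57
Σ | 16309.13 |  |  | 1666124.82 | 637938.43
x̄ = 1666124.82 / 16309.13 = 102.16 mm
ȳ = 637938.43 / 16309.13 = 39.12 mm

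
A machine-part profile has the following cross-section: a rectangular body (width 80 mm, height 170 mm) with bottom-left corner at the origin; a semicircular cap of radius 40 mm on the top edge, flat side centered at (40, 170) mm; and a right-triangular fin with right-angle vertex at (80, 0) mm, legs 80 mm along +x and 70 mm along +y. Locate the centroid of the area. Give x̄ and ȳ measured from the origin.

x̄ = 49.87 mm, ȳ = 89.42 mm

Part | A | x̄ᵢ | ȳᵢ | A·x̄ᵢ | A·ȳᵢ
rectangular body | 13600.00 | 40.00 | 85.00 | 544000.00 | 1156000.00
semicircular top | 2513.27 | 40.00 | 186.98 | 100530.96 | 469923.27
triangular fin | 2800.00 | 106.67 | 23.33 | 298666.67 | 65333.33
Σ | 18913.27 |  |  | 943197.63 | 1691256.60
x̄ = 943197.63 / 18913.27 = 49.87 mm
ȳ = 1691256.60 / 18913.27 = 89.42 mm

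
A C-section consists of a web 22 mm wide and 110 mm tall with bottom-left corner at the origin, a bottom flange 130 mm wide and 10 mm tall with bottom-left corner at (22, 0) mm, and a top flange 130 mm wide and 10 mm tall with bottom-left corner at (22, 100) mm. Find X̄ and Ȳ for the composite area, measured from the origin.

web: A = 22 × 110 = 2420.00, centroid at (11.00, 55.00).
bottom flange: A = 130 × 10 = 1300.00, centroid at (87.00, 5.00).
top flange: A = 130 × 10 = 1300.00, centroid at (87.00, 105.00).
ΣA = 5020.00 mm²
ΣAX̄ = (2420.00)(11.00) + (1300.00)(87.00) + (1300.00)(87.00) = 252820.00 mm³
ΣAȲ = (2420.00)(55.00) + (1300.00)(5.00) + (1300.00)(105.00) = 276100.00 mm³
X̄ = 252820.00 / 5020.00 = 50.36 mm
Ȳ = 276100.00 / 5020.00 = 55.00 mm

X̄ = 50.36 mm, Ȳ = 55.00 mm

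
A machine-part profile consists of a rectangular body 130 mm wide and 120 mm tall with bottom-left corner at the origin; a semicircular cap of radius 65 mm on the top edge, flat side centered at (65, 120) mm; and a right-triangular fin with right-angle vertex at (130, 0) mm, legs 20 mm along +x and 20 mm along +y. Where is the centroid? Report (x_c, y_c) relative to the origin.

x_c = 65.64 mm, y_c = 85.43 mm

rectangular body: A = 130 × 120 = 15600.00, centroid at (65.00, 60.00).
semicircular top: A = ½π·65² = 6636.61, centroid at (65.00, 147.59).
triangular fin: A = ½·20·20 = 200.00, centroid at (136.67, 6.67).
ΣA = 22436.61 mm²
ΣAx_c = (15600.00)(65.00) + (6636.61)(65.00) + (200.00)(136.67) = 1472713.27 mm³
ΣAy_c = (15600.00)(60.00) + (6636.61)(147.59) + (200.00)(6.67) = 1916810.40 mm³
x_c = 1472713.27 / 22436.61 = 65.64 mm
y_c = 1916810.40 / 22436.61 = 85.43 mm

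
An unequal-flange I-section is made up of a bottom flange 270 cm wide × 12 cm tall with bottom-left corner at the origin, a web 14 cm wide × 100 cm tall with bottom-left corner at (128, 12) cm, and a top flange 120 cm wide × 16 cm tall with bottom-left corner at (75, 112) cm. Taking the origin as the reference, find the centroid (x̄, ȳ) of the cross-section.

x̄ = 135.00 cm, ȳ = 51.32 cm

bottom flange: A = 270 × 12 = 3240.00, centroid at (135.00, 6.00).
web: A = 14 × 100 = 1400.00, centroid at (135.00, 62.00).
top flange: A = 120 × 16 = 1920.00, centroid at (135.00, 120.00).
ΣA = 6560.00 cm², ΣAx̄ = 885600.00 cm³, ΣAȳ = 336640.00 cm³.
x̄ = 885600.00/6560.00 = 135.00 cm; ȳ = 336640.00/6560.00 = 51.32 cm.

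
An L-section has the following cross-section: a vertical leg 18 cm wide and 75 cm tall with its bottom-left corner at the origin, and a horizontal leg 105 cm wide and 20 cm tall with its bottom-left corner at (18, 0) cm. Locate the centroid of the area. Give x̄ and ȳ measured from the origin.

Part | A | x̄ᵢ | ȳᵢ | A·x̄ᵢ | A·ȳᵢ
vertical leg | 1350.00 | 9.00 | 37.50 | 12150.00 | 50625.00
horizontal leg | 2100.00 | 70.50 | 10.00 | 148050.00 | 21000.00
Σ | 3450.00 |  |  | 160200.00 | 71625.00
x̄ = 160200.00 / 3450.00 = 46.43 cm
ȳ = 71625.00 / 3450.00 = 20.76 cm

x̄ = 46.43 cm, ȳ = 20.76 cm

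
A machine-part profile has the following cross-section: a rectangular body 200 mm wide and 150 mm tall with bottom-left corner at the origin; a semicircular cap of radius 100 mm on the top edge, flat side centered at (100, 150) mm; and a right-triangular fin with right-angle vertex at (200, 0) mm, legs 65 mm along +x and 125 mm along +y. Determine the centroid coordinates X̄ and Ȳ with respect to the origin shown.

X̄ = 109.93 mm, Ȳ = 109.34 mm

Part | A | x̄ᵢ | ȳᵢ | A·x̄ᵢ | A·ȳᵢ
rectangular body | 30000.00 | 100.00 | 75.00 | 3000000.00 | 2250000.00
semicircular top | 15707.96 | 100.00 | 192.44 | 1570796.33 | 3022861.16
triangular fin | 4062.50 | 221.67 | 41.67 | 900520.83 | 169270.83
Σ | 49770.46 |  |  | 5471317.16 | 5442131.99
X̄ = 5471317.16 / 49770.46 = 109.93 mm
Ȳ = 5442131.99 / 49770.46 = 109.34 mm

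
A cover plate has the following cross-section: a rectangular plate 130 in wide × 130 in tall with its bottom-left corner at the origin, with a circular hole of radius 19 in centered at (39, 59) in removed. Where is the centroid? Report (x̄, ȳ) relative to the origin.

Part | A | x̄ᵢ | ȳᵢ | A·x̄ᵢ | A·ȳᵢ
plate | 16900.00 | 65.00 | 65.00 | 1098500.00 | 1098500.00
hole | -1134.11 | 39.00 | 59.00 | -44230.48 | -66912.78
Σ | 15765.89 |  |  | 1054269.52 | 1031587.22
x̄ = 1054269.52 / 15765.89 = 66.87 in
ȳ = 1031587.22 / 15765.89 = 65.43 in

x̄ = 66.87 in, ȳ = 65.43 in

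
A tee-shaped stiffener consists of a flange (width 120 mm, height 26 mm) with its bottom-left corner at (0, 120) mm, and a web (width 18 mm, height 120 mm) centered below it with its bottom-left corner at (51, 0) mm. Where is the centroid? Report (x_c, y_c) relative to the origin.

x_c = 60.00 mm, y_c = 103.14 mm

Part | A | x̄ᵢ | ȳᵢ | A·x̄ᵢ | A·ȳᵢ
web | 2160.00 | 60.00 | 60.00 | 129600.00 | 129600.00
flange | 3120.00 | 60.00 | 133.00 | 187200.00 | 414960.00
Σ | 5280.00 |  |  | 316800.00 | 544560.00
x_c = 316800.00 / 5280.00 = 60.00 mm
y_c = 544560.00 / 5280.00 = 103.14 mm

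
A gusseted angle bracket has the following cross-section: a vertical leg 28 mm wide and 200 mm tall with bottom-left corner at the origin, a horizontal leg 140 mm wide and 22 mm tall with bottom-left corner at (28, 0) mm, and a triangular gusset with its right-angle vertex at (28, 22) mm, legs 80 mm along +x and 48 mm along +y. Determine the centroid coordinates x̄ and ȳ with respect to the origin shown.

Part | A | x̄ᵢ | ȳᵢ | A·x̄ᵢ | A·ȳᵢ
vertical leg | 5600.00 | 14.00 | 100.00 | 78400.00 | 560000.00
horizontal leg | 3080.00 | 98.00 | 11.00 | 301840.00 | 33880.00
gusset | 1920.00 | 54.67 | 38.00 | 104960.00 | 72960.00
Σ | 10600.00 |  |  | 485200.00 | 666840.00
x̄ = 485200.00 / 10600.00 = 45.77 mm
ȳ = 666840.00 / 10600.00 = 62.91 mm

x̄ = 45.77 mm, ȳ = 62.91 mm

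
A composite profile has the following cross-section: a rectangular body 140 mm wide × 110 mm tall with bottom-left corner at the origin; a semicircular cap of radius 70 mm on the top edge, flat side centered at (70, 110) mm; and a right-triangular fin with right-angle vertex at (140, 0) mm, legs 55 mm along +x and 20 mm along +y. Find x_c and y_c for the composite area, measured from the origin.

x_c = 72.05 mm, y_c = 81.45 mm

Part | A | x̄ᵢ | ȳᵢ | A·x̄ᵢ | A·ȳᵢ
rectangular body | 15400.00 | 70.00 | 55.00 | 1078000.00 | 847000.00
semicircular top | 7696.90 | 70.00 | 139.71 | 538783.14 | 1075325.89
triangular fin | 550.00 | 158.33 | 6.67 | 87083.33 | 3666.67
Σ | 23646.90 |  |  | 1703866.47 | 1925992.55
x_c = 1703866.47 / 23646.90 = 72.05 mm
y_c = 1925992.55 / 23646.90 = 81.45 mm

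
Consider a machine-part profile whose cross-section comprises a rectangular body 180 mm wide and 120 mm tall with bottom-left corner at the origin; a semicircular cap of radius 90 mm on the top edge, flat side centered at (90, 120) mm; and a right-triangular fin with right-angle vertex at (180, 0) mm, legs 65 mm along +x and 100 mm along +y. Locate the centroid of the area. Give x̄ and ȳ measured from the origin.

rectangular body: A = 180 × 120 = 21600.00, centroid at (90.00, 60.00).
semicircular top: A = ½π·90² = 12723.45, centroid at (90.00, 158.20).
triangular fin: A = ½·65·100 = 3250.00, centroid at (201.67, 33.33).
ΣA = 37573.45 mm²
ΣAx̄ = (21600.00)(90.00) + (12723.45)(90.00) + (3250.00)(201.67) = 3744527.19 mm³
ΣAȳ = (21600.00)(60.00) + (12723.45)(158.20) + (3250.00)(33.33) = 3417147.36 mm³
x̄ = 3744527.19 / 37573.45 = 99.66 mm
ȳ = 3417147.36 / 37573.45 = 90.95 mm

x̄ = 99.66 mm, ȳ = 90.95 mm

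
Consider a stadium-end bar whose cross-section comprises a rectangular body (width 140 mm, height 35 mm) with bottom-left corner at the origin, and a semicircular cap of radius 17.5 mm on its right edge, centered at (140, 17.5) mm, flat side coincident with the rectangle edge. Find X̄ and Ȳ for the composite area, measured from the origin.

rectangular body: A = 140 × 35 = 4900.00, centroid at (70.00, 17.50).
semicircular end: A = ½π·17.5² = 481.06, centroid at (147.43, 17.50).
ΣA = 5381.06 mm², ΣAX̄ = 413920.81 mm³, ΣAȲ = 94168.49 mm³.
X̄ = 413920.81/5381.06 = 76.92 mm; Ȳ = 94168.49/5381.06 = 17.50 mm.

X̄ = 76.92 mm, Ȳ = 17.50 mm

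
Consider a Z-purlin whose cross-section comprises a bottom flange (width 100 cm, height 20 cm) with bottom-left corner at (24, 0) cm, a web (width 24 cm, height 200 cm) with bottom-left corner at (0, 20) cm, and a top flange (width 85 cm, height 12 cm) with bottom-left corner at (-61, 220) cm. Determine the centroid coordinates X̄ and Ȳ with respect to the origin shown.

bottom flange: A = 100 × 20 = 2000.00, centroid at (74.00, 10.00).
web: A = 24 × 200 = 4800.00, centroid at (12.00, 120.00).
top flange: A = 85 × 12 = 1020.00, centroid at (-18.50, 226.00).
ΣA = 7820.00 cm²
ΣAX̄ = (2000.00)(74.00) + (4800.00)(12.00) + (1020.00)(-18.50) = 186730.00 cm³
ΣAȲ = (2000.00)(10.00) + (4800.00)(120.00) + (1020.00)(226.00) = 826520.00 cm³
X̄ = 186730.00 / 7820.00 = 23.88 cm
Ȳ = 826520.00 / 7820.00 = 105.69 cm

X̄ = 23.88 cm, Ȳ = 105.69 cm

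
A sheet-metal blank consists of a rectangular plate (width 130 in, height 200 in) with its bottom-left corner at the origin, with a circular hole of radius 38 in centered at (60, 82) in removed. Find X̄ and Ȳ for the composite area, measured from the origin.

X̄ = 66.06 in, Ȳ = 103.80 in

Part | A | x̄ᵢ | ȳᵢ | A·x̄ᵢ | A·ȳᵢ
plate | 26000.00 | 65.00 | 100.00 | 1690000.00 | 2600000.00
hole | -4536.46 | 60.00 | 82.00 | -272187.59 | -371989.70
Σ | 21463.54 |  |  | 1417812.41 | 2228010.30
X̄ = 1417812.41 / 21463.54 = 66.06 in
Ȳ = 2228010.30 / 21463.54 = 103.80 in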